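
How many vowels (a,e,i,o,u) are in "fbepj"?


Input: fbepj
Checking each character:
  'f' at position 0: consonant
  'b' at position 1: consonant
  'e' at position 2: vowel (running total: 1)
  'p' at position 3: consonant
  'j' at position 4: consonant
Total vowels: 1

1


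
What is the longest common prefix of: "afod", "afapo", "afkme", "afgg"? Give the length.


Words: afod, afapo, afkme, afgg
  Position 0: all 'a' => match
  Position 1: all 'f' => match
  Position 2: ('o', 'a', 'k', 'g') => mismatch, stop
LCP = "af" (length 2)

2


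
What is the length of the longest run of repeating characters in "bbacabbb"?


Input: "bbacabbb"
Scanning for longest run:
  Position 1 ('b'): continues run of 'b', length=2
  Position 2 ('a'): new char, reset run to 1
  Position 3 ('c'): new char, reset run to 1
  Position 4 ('a'): new char, reset run to 1
  Position 5 ('b'): new char, reset run to 1
  Position 6 ('b'): continues run of 'b', length=2
  Position 7 ('b'): continues run of 'b', length=3
Longest run: 'b' with length 3

3


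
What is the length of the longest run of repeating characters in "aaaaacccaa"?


Input: "aaaaacccaa"
Scanning for longest run:
  Position 1 ('a'): continues run of 'a', length=2
  Position 2 ('a'): continues run of 'a', length=3
  Position 3 ('a'): continues run of 'a', length=4
  Position 4 ('a'): continues run of 'a', length=5
  Position 5 ('c'): new char, reset run to 1
  Position 6 ('c'): continues run of 'c', length=2
  Position 7 ('c'): continues run of 'c', length=3
  Position 8 ('a'): new char, reset run to 1
  Position 9 ('a'): continues run of 'a', length=2
Longest run: 'a' with length 5

5


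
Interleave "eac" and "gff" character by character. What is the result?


Interleaving "eac" and "gff":
  Position 0: 'e' from first, 'g' from second => "eg"
  Position 1: 'a' from first, 'f' from second => "af"
  Position 2: 'c' from first, 'f' from second => "cf"
Result: egafcf

egafcf


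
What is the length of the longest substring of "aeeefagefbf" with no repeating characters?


Input: "aeeefagefbf"
Sliding window (track last position of each char):
  Position 0 ('a'): window [0,0] length 1 -- new best
  Position 1 ('e'): window [0,1] length 2 -- new best
  Position 2 ('e'): repeat (last at 1), move window start to 2
  Position 2 ('e'): window [2,2] length 1
  Position 3 ('e'): repeat (last at 2), move window start to 3
  Position 3 ('e'): window [3,3] length 1
  Position 4 ('f'): window [3,4] length 2
  Position 5 ('a'): window [3,5] length 3 -- new best
  Position 6 ('g'): window [3,6] length 4 -- new best
  Position 7 ('e'): repeat (last at 3), move window start to 4
  Position 7 ('e'): window [4,7] length 4
  Position 8 ('f'): repeat (last at 4), move window start to 5
  Position 8 ('f'): window [5,8] length 4
  Position 9 ('b'): window [5,9] length 5 -- new best
  Position 10 ('f'): repeat (last at 8), move window start to 9
  Position 10 ('f'): window [9,10] length 2
Longest substring with no repeats: "agefb" with length 5

5


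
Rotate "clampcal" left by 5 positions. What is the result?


Input: "clampcal", rotate left by 5
First 5 characters: "clamp"
Remaining characters: "cal"
Concatenate remaining + first: "cal" + "clamp" = "calclamp"

calclamp


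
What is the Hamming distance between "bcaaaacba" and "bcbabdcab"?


Comparing "bcaaaacba" and "bcbabdcab" position by position:
  Position 0: 'b' vs 'b' => same
  Position 1: 'c' vs 'c' => same
  Position 2: 'a' vs 'b' => differ
  Position 3: 'a' vs 'a' => same
  Position 4: 'a' vs 'b' => differ
  Position 5: 'a' vs 'd' => differ
  Position 6: 'c' vs 'c' => same
  Position 7: 'b' vs 'a' => differ
  Position 8: 'a' vs 'b' => differ
Total differences (Hamming distance): 5

5


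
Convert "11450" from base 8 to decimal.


Input: "11450" in base 8
Positional expansion:
  Digit '1' (value 1) x 8^4 = 4096
  Digit '1' (value 1) x 8^3 = 512
  Digit '4' (value 4) x 8^2 = 256
  Digit '5' (value 5) x 8^1 = 40
  Digit '0' (value 0) x 8^0 = 0
Sum = 4904

4904


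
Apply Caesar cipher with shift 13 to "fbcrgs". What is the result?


Caesar cipher: shift "fbcrgs" by 13
  'f' (pos 5) + 13 = pos 18 = 's'
  'b' (pos 1) + 13 = pos 14 = 'o'
  'c' (pos 2) + 13 = pos 15 = 'p'
  'r' (pos 17) + 13 = pos 4 = 'e'
  'g' (pos 6) + 13 = pos 19 = 't'
  's' (pos 18) + 13 = pos 5 = 'f'
Result: sopetf

sopetf


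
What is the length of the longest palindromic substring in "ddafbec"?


Input: "ddafbec"
Checking substrings for palindromes:
  [0:2] "dd" (len 2) => palindrome
Longest palindromic substring: "dd" with length 2

2


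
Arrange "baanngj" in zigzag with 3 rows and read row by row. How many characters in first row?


Zigzag "baanngj" into 3 rows:
Placing characters:
  'b' => row 0
  'a' => row 1
  'a' => row 2
  'n' => row 1
  'n' => row 0
  'g' => row 1
  'j' => row 2
Rows:
  Row 0: "bn"
  Row 1: "ang"
  Row 2: "aj"
First row length: 2

2


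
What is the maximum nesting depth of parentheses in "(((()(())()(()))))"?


Input: "(((()(())()(()))))"
Tracking depth:
  Position 0 '(': depth becomes 1
  Position 1 '(': depth becomes 2
  Position 2 '(': depth becomes 3
  Position 3 '(': depth becomes 4
  Position 4 ')': depth becomes 3
  Position 5 '(': depth becomes 4
  Position 6 '(': depth becomes 5
  Position 7 ')': depth becomes 4
  Position 8 ')': depth becomes 3
  Position 9 '(': depth becomes 4
  Position 10 ')': depth becomes 3
  Position 11 '(': depth becomes 4
  Position 12 '(': depth becomes 5
  Position 13 ')': depth becomes 4
  Position 14 ')': depth becomes 3
  Position 15 ')': depth becomes 2
  Position 16 ')': depth becomes 1
  Position 17 ')': depth becomes 0
Maximum depth reached: 5

5


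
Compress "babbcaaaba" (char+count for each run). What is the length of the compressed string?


Input: babbcaaaba
Runs:
  'b' x 1 => "b1"
  'a' x 1 => "a1"
  'b' x 2 => "b2"
  'c' x 1 => "c1"
  'a' x 3 => "a3"
  'b' x 1 => "b1"
  'a' x 1 => "a1"
Compressed: "b1a1b2c1a3b1a1"
Compressed length: 14

14


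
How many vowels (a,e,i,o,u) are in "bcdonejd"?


Input: bcdonejd
Checking each character:
  'b' at position 0: consonant
  'c' at position 1: consonant
  'd' at position 2: consonant
  'o' at position 3: vowel (running total: 1)
  'n' at position 4: consonant
  'e' at position 5: vowel (running total: 2)
  'j' at position 6: consonant
  'd' at position 7: consonant
Total vowels: 2

2


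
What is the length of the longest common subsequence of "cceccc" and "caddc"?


LCS of "cceccc" and "caddc"
DP table:
           c    a    d    d    c
      0    0    0    0    0    0
  c   0    1    1    1    1    1
  c   0    1    1    1    1    2
  e   0    1    1    1    1    2
  c   0    1    1    1    1    2
  c   0    1    1    1    1    2
  c   0    1    1    1    1    2
LCS length = dp[6][5] = 2

2


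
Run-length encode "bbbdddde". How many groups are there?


Input: bbbdddde
Scanning for consecutive runs:
  Group 1: 'b' x 3 (positions 0-2)
  Group 2: 'd' x 4 (positions 3-6)
  Group 3: 'e' x 1 (positions 7-7)
Total groups: 3

3


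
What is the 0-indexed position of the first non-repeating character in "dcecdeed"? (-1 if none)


Input: dcecdeed
Character frequencies:
  'c': 2
  'd': 3
  'e': 3
Scanning left to right for freq == 1:
  Position 0 ('d'): freq=3, skip
  Position 1 ('c'): freq=2, skip
  Position 2 ('e'): freq=3, skip
  Position 3 ('c'): freq=2, skip
  Position 4 ('d'): freq=3, skip
  Position 5 ('e'): freq=3, skip
  Position 6 ('e'): freq=3, skip
  Position 7 ('d'): freq=3, skip
  No unique character found => answer = -1

-1


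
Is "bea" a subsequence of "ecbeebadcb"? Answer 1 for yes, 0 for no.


Check if "bea" is a subsequence of "ecbeebadcb"
Greedy scan:
  Position 0 ('e'): no match needed
  Position 1 ('c'): no match needed
  Position 2 ('b'): matches sub[0] = 'b'
  Position 3 ('e'): matches sub[1] = 'e'
  Position 4 ('e'): no match needed
  Position 5 ('b'): no match needed
  Position 6 ('a'): matches sub[2] = 'a'
  Position 7 ('d'): no match needed
  Position 8 ('c'): no match needed
  Position 9 ('b'): no match needed
All 3 characters matched => is a subsequence

1


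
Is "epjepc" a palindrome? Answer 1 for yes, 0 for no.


Input: epjepc
Reversed: cpejpe
  Compare pos 0 ('e') with pos 5 ('c'): MISMATCH
  Compare pos 1 ('p') with pos 4 ('p'): match
  Compare pos 2 ('j') with pos 3 ('e'): MISMATCH
Result: not a palindrome

0


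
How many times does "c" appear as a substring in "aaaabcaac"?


Searching for "c" in "aaaabcaac"
Scanning each position:
  Position 0: "a" => no
  Position 1: "a" => no
  Position 2: "a" => no
  Position 3: "a" => no
  Position 4: "b" => no
  Position 5: "c" => MATCH
  Position 6: "a" => no
  Position 7: "a" => no
  Position 8: "c" => MATCH
Total occurrences: 2

2


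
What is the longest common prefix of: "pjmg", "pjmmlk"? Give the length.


Words: pjmg, pjmmlk
  Position 0: all 'p' => match
  Position 1: all 'j' => match
  Position 2: all 'm' => match
  Position 3: ('g', 'm') => mismatch, stop
LCP = "pjm" (length 3)

3


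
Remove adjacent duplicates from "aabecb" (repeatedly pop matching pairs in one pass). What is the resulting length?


Input: aabecb
Stack-based adjacent duplicate removal:
  Read 'a': push. Stack: a
  Read 'a': matches stack top 'a' => pop. Stack: (empty)
  Read 'b': push. Stack: b
  Read 'e': push. Stack: be
  Read 'c': push. Stack: bec
  Read 'b': push. Stack: becb
Final stack: "becb" (length 4)

4


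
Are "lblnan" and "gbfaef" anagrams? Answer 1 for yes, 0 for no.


Strings: "lblnan", "gbfaef"
Sorted first:  abllnn
Sorted second: abeffg
Differ at position 2: 'l' vs 'e' => not anagrams

0


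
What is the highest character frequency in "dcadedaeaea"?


Input: dcadedaeaea
Character counts:
  'a': 4
  'c': 1
  'd': 3
  'e': 3
Maximum frequency: 4

4


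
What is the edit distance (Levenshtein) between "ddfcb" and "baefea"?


Computing edit distance: "ddfcb" -> "baefea"
DP table:
           b    a    e    f    e    a
      0    1    2    3    4    5    6
  d   1    1    2    3    4    5    6
  d   2    2    2    3    4    5    6
  f   3    3    3    3    3    4    5
  c   4    4    4    4    4    4    5
  b   5    4    5    5    5    5    5
Edit distance = dp[5][6] = 5

5


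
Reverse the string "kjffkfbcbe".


Input: kjffkfbcbe
Reading characters right to left:
  Position 9: 'e'
  Position 8: 'b'
  Position 7: 'c'
  Position 6: 'b'
  Position 5: 'f'
  Position 4: 'k'
  Position 3: 'f'
  Position 2: 'f'
  Position 1: 'j'
  Position 0: 'k'
Reversed: ebcbfkffjk

ebcbfkffjk


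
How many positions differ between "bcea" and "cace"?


Comparing "bcea" and "cace" position by position:
  Position 0: 'b' vs 'c' => DIFFER
  Position 1: 'c' vs 'a' => DIFFER
  Position 2: 'e' vs 'c' => DIFFER
  Position 3: 'a' vs 'e' => DIFFER
Positions that differ: 4

4


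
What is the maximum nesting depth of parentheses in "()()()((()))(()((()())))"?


Input: "()()()((()))(()((()())))"
Tracking depth:
  Position 0 '(': depth becomes 1
  Position 1 ')': depth becomes 0
  Position 2 '(': depth becomes 1
  Position 3 ')': depth becomes 0
  Position 4 '(': depth becomes 1
  Position 5 ')': depth becomes 0
  Position 6 '(': depth becomes 1
  Position 7 '(': depth becomes 2
  Position 8 '(': depth becomes 3
  Position 9 ')': depth becomes 2
  Position 10 ')': depth becomes 1
  Position 11 ')': depth becomes 0
  Position 12 '(': depth becomes 1
  Position 13 '(': depth becomes 2
  Position 14 ')': depth becomes 1
  Position 15 '(': depth becomes 2
  Position 16 '(': depth becomes 3
  Position 17 '(': depth becomes 4
  Position 18 ')': depth becomes 3
  Position 19 '(': depth becomes 4
  Position 20 ')': depth becomes 3
  Position 21 ')': depth becomes 2
  Position 22 ')': depth becomes 1
  Position 23 ')': depth becomes 0
Maximum depth reached: 4

4


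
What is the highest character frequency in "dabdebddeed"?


Input: dabdebddeed
Character counts:
  'a': 1
  'b': 2
  'd': 5
  'e': 3
Maximum frequency: 5

5


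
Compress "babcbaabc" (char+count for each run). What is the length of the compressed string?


Input: babcbaabc
Runs:
  'b' x 1 => "b1"
  'a' x 1 => "a1"
  'b' x 1 => "b1"
  'c' x 1 => "c1"
  'b' x 1 => "b1"
  'a' x 2 => "a2"
  'b' x 1 => "b1"
  'c' x 1 => "c1"
Compressed: "b1a1b1c1b1a2b1c1"
Compressed length: 16

16


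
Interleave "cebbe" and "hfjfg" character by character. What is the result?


Interleaving "cebbe" and "hfjfg":
  Position 0: 'c' from first, 'h' from second => "ch"
  Position 1: 'e' from first, 'f' from second => "ef"
  Position 2: 'b' from first, 'j' from second => "bj"
  Position 3: 'b' from first, 'f' from second => "bf"
  Position 4: 'e' from first, 'g' from second => "eg"
Result: chefbjbfeg

chefbjbfeg


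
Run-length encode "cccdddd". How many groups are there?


Input: cccdddd
Scanning for consecutive runs:
  Group 1: 'c' x 3 (positions 0-2)
  Group 2: 'd' x 4 (positions 3-6)
Total groups: 2

2


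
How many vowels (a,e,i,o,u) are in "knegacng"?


Input: knegacng
Checking each character:
  'k' at position 0: consonant
  'n' at position 1: consonant
  'e' at position 2: vowel (running total: 1)
  'g' at position 3: consonant
  'a' at position 4: vowel (running total: 2)
  'c' at position 5: consonant
  'n' at position 6: consonant
  'g' at position 7: consonant
Total vowels: 2

2


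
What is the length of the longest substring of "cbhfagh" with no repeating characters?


Input: "cbhfagh"
Sliding window (track last position of each char):
  Position 0 ('c'): window [0,0] length 1 -- new best
  Position 1 ('b'): window [0,1] length 2 -- new best
  Position 2 ('h'): window [0,2] length 3 -- new best
  Position 3 ('f'): window [0,3] length 4 -- new best
  Position 4 ('a'): window [0,4] length 5 -- new best
  Position 5 ('g'): window [0,5] length 6 -- new best
  Position 6 ('h'): repeat (last at 2), move window start to 3
  Position 6 ('h'): window [3,6] length 4
Longest substring with no repeats: "cbhfag" with length 6

6


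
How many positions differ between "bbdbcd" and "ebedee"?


Comparing "bbdbcd" and "ebedee" position by position:
  Position 0: 'b' vs 'e' => DIFFER
  Position 1: 'b' vs 'b' => same
  Position 2: 'd' vs 'e' => DIFFER
  Position 3: 'b' vs 'd' => DIFFER
  Position 4: 'c' vs 'e' => DIFFER
  Position 5: 'd' vs 'e' => DIFFER
Positions that differ: 5

5


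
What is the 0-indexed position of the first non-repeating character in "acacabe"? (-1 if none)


Input: acacabe
Character frequencies:
  'a': 3
  'b': 1
  'c': 2
  'e': 1
Scanning left to right for freq == 1:
  Position 0 ('a'): freq=3, skip
  Position 1 ('c'): freq=2, skip
  Position 2 ('a'): freq=3, skip
  Position 3 ('c'): freq=2, skip
  Position 4 ('a'): freq=3, skip
  Position 5 ('b'): unique! => answer = 5

5


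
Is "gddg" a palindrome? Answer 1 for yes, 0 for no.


Input: gddg
Reversed: gddg
  Compare pos 0 ('g') with pos 3 ('g'): match
  Compare pos 1 ('d') with pos 2 ('d'): match
Result: palindrome

1


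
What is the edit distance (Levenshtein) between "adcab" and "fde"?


Computing edit distance: "adcab" -> "fde"
DP table:
           f    d    e
      0    1    2    3
  a   1    1    2    3
  d   2    2    1    2
  c   3    3    2    2
  a   4    4    3    3
  b   5    5    4    4
Edit distance = dp[5][3] = 4

4


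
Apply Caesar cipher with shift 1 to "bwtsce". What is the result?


Caesar cipher: shift "bwtsce" by 1
  'b' (pos 1) + 1 = pos 2 = 'c'
  'w' (pos 22) + 1 = pos 23 = 'x'
  't' (pos 19) + 1 = pos 20 = 'u'
  's' (pos 18) + 1 = pos 19 = 't'
  'c' (pos 2) + 1 = pos 3 = 'd'
  'e' (pos 4) + 1 = pos 5 = 'f'
Result: cxutdf

cxutdf


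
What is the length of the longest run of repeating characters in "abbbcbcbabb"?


Input: "abbbcbcbabb"
Scanning for longest run:
  Position 1 ('b'): new char, reset run to 1
  Position 2 ('b'): continues run of 'b', length=2
  Position 3 ('b'): continues run of 'b', length=3
  Position 4 ('c'): new char, reset run to 1
  Position 5 ('b'): new char, reset run to 1
  Position 6 ('c'): new char, reset run to 1
  Position 7 ('b'): new char, reset run to 1
  Position 8 ('a'): new char, reset run to 1
  Position 9 ('b'): new char, reset run to 1
  Position 10 ('b'): continues run of 'b', length=2
Longest run: 'b' with length 3

3


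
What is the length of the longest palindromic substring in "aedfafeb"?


Input: "aedfafeb"
Checking substrings for palindromes:
  [3:6] "faf" (len 3) => palindrome
Longest palindromic substring: "faf" with length 3

3


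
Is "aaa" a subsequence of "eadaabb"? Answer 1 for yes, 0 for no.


Check if "aaa" is a subsequence of "eadaabb"
Greedy scan:
  Position 0 ('e'): no match needed
  Position 1 ('a'): matches sub[0] = 'a'
  Position 2 ('d'): no match needed
  Position 3 ('a'): matches sub[1] = 'a'
  Position 4 ('a'): matches sub[2] = 'a'
  Position 5 ('b'): no match needed
  Position 6 ('b'): no match needed
All 3 characters matched => is a subsequence

1


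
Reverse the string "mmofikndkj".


Input: mmofikndkj
Reading characters right to left:
  Position 9: 'j'
  Position 8: 'k'
  Position 7: 'd'
  Position 6: 'n'
  Position 5: 'k'
  Position 4: 'i'
  Position 3: 'f'
  Position 2: 'o'
  Position 1: 'm'
  Position 0: 'm'
Reversed: jkdnkifomm

jkdnkifomm


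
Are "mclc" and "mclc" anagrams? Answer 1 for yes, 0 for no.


Strings: "mclc", "mclc"
Sorted first:  cclm
Sorted second: cclm
Sorted forms match => anagrams

1


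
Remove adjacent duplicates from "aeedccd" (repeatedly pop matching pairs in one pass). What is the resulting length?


Input: aeedccd
Stack-based adjacent duplicate removal:
  Read 'a': push. Stack: a
  Read 'e': push. Stack: ae
  Read 'e': matches stack top 'e' => pop. Stack: a
  Read 'd': push. Stack: ad
  Read 'c': push. Stack: adc
  Read 'c': matches stack top 'c' => pop. Stack: ad
  Read 'd': matches stack top 'd' => pop. Stack: a
Final stack: "a" (length 1)

1


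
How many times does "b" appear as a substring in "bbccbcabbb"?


Searching for "b" in "bbccbcabbb"
Scanning each position:
  Position 0: "b" => MATCH
  Position 1: "b" => MATCH
  Position 2: "c" => no
  Position 3: "c" => no
  Position 4: "b" => MATCH
  Position 5: "c" => no
  Position 6: "a" => no
  Position 7: "b" => MATCH
  Position 8: "b" => MATCH
  Position 9: "b" => MATCH
Total occurrences: 6

6


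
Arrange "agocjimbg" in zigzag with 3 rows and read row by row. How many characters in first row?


Zigzag "agocjimbg" into 3 rows:
Placing characters:
  'a' => row 0
  'g' => row 1
  'o' => row 2
  'c' => row 1
  'j' => row 0
  'i' => row 1
  'm' => row 2
  'b' => row 1
  'g' => row 0
Rows:
  Row 0: "ajg"
  Row 1: "gcib"
  Row 2: "om"
First row length: 3

3


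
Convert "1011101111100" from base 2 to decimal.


Input: "1011101111100" in base 2
Positional expansion:
  Digit '1' (value 1) x 2^12 = 4096
  Digit '0' (value 0) x 2^11 = 0
  Digit '1' (value 1) x 2^10 = 1024
  Digit '1' (value 1) x 2^9 = 512
  Digit '1' (value 1) x 2^8 = 256
  Digit '0' (value 0) x 2^7 = 0
  Digit '1' (value 1) x 2^6 = 64
  Digit '1' (value 1) x 2^5 = 32
  Digit '1' (value 1) x 2^4 = 16
  Digit '1' (value 1) x 2^3 = 8
  Digit '1' (value 1) x 2^2 = 4
  Digit '0' (value 0) x 2^1 = 0
  Digit '0' (value 0) x 2^0 = 0
Sum = 6012

6012


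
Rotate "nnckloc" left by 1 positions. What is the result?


Input: "nnckloc", rotate left by 1
First 1 characters: "n"
Remaining characters: "nckloc"
Concatenate remaining + first: "nckloc" + "n" = "ncklocn"

ncklocn


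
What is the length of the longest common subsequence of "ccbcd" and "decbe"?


LCS of "ccbcd" and "decbe"
DP table:
           d    e    c    b    e
      0    0    0    0    0    0
  c   0    0    0    1    1    1
  c   0    0    0    1    1    1
  b   0    0    0    1    2    2
  c   0    0    0    1    2    2
  d   0    1    1    1    2    2
LCS length = dp[5][5] = 2

2


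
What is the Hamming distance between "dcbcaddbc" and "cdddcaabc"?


Comparing "dcbcaddbc" and "cdddcaabc" position by position:
  Position 0: 'd' vs 'c' => differ
  Position 1: 'c' vs 'd' => differ
  Position 2: 'b' vs 'd' => differ
  Position 3: 'c' vs 'd' => differ
  Position 4: 'a' vs 'c' => differ
  Position 5: 'd' vs 'a' => differ
  Position 6: 'd' vs 'a' => differ
  Position 7: 'b' vs 'b' => same
  Position 8: 'c' vs 'c' => same
Total differences (Hamming distance): 7

7


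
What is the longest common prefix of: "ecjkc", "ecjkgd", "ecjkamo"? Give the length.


Words: ecjkc, ecjkgd, ecjkamo
  Position 0: all 'e' => match
  Position 1: all 'c' => match
  Position 2: all 'j' => match
  Position 3: all 'k' => match
  Position 4: ('c', 'g', 'a') => mismatch, stop
LCP = "ecjk" (length 4)

4


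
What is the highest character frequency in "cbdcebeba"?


Input: cbdcebeba
Character counts:
  'a': 1
  'b': 3
  'c': 2
  'd': 1
  'e': 2
Maximum frequency: 3

3


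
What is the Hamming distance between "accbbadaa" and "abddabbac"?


Comparing "accbbadaa" and "abddabbac" position by position:
  Position 0: 'a' vs 'a' => same
  Position 1: 'c' vs 'b' => differ
  Position 2: 'c' vs 'd' => differ
  Position 3: 'b' vs 'd' => differ
  Position 4: 'b' vs 'a' => differ
  Position 5: 'a' vs 'b' => differ
  Position 6: 'd' vs 'b' => differ
  Position 7: 'a' vs 'a' => same
  Position 8: 'a' vs 'c' => differ
Total differences (Hamming distance): 7

7


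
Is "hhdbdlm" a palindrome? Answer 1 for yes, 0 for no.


Input: hhdbdlm
Reversed: mldbdhh
  Compare pos 0 ('h') with pos 6 ('m'): MISMATCH
  Compare pos 1 ('h') with pos 5 ('l'): MISMATCH
  Compare pos 2 ('d') with pos 4 ('d'): match
Result: not a palindrome

0


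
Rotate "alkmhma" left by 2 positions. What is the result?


Input: "alkmhma", rotate left by 2
First 2 characters: "al"
Remaining characters: "kmhma"
Concatenate remaining + first: "kmhma" + "al" = "kmhmaal"

kmhmaal


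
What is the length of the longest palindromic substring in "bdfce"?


Input: "bdfce"
Checking substrings for palindromes:
  No multi-char palindromic substrings found
Longest palindromic substring: "b" with length 1

1


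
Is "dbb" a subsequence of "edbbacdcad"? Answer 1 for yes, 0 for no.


Check if "dbb" is a subsequence of "edbbacdcad"
Greedy scan:
  Position 0 ('e'): no match needed
  Position 1 ('d'): matches sub[0] = 'd'
  Position 2 ('b'): matches sub[1] = 'b'
  Position 3 ('b'): matches sub[2] = 'b'
  Position 4 ('a'): no match needed
  Position 5 ('c'): no match needed
  Position 6 ('d'): no match needed
  Position 7 ('c'): no match needed
  Position 8 ('a'): no match needed
  Position 9 ('d'): no match needed
All 3 characters matched => is a subsequence

1


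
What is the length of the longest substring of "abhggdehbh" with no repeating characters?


Input: "abhggdehbh"
Sliding window (track last position of each char):
  Position 0 ('a'): window [0,0] length 1 -- new best
  Position 1 ('b'): window [0,1] length 2 -- new best
  Position 2 ('h'): window [0,2] length 3 -- new best
  Position 3 ('g'): window [0,3] length 4 -- new best
  Position 4 ('g'): repeat (last at 3), move window start to 4
  Position 4 ('g'): window [4,4] length 1
  Position 5 ('d'): window [4,5] length 2
  Position 6 ('e'): window [4,6] length 3
  Position 7 ('h'): window [4,7] length 4
  Position 8 ('b'): window [4,8] length 5 -- new best
  Position 9 ('h'): repeat (last at 7), move window start to 8
  Position 9 ('h'): window [8,9] length 2
Longest substring with no repeats: "gdehb" with length 5

5


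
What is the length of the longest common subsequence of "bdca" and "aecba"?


LCS of "bdca" and "aecba"
DP table:
           a    e    c    b    a
      0    0    0    0    0    0
  b   0    0    0    0    1    1
  d   0    0    0    0    1    1
  c   0    0    0    1    1    1
  a   0    1    1    1    1    2
LCS length = dp[4][5] = 2

2


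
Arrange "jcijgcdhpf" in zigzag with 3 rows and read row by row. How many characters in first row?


Zigzag "jcijgcdhpf" into 3 rows:
Placing characters:
  'j' => row 0
  'c' => row 1
  'i' => row 2
  'j' => row 1
  'g' => row 0
  'c' => row 1
  'd' => row 2
  'h' => row 1
  'p' => row 0
  'f' => row 1
Rows:
  Row 0: "jgp"
  Row 1: "cjchf"
  Row 2: "id"
First row length: 3

3


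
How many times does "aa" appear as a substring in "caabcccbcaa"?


Searching for "aa" in "caabcccbcaa"
Scanning each position:
  Position 0: "ca" => no
  Position 1: "aa" => MATCH
  Position 2: "ab" => no
  Position 3: "bc" => no
  Position 4: "cc" => no
  Position 5: "cc" => no
  Position 6: "cb" => no
  Position 7: "bc" => no
  Position 8: "ca" => no
  Position 9: "aa" => MATCH
Total occurrences: 2

2


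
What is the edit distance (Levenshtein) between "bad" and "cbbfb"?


Computing edit distance: "bad" -> "cbbfb"
DP table:
           c    b    b    f    b
      0    1    2    3    4    5
  b   1    1    1    2    3    4
  a   2    2    2    2    3    4
  d   3    3    3    3    3    4
Edit distance = dp[3][5] = 4

4


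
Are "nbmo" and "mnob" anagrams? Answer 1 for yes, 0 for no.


Strings: "nbmo", "mnob"
Sorted first:  bmno
Sorted second: bmno
Sorted forms match => anagrams

1


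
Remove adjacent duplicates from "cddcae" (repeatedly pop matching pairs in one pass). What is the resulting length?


Input: cddcae
Stack-based adjacent duplicate removal:
  Read 'c': push. Stack: c
  Read 'd': push. Stack: cd
  Read 'd': matches stack top 'd' => pop. Stack: c
  Read 'c': matches stack top 'c' => pop. Stack: (empty)
  Read 'a': push. Stack: a
  Read 'e': push. Stack: ae
Final stack: "ae" (length 2)

2


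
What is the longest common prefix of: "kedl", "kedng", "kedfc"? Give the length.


Words: kedl, kedng, kedfc
  Position 0: all 'k' => match
  Position 1: all 'e' => match
  Position 2: all 'd' => match
  Position 3: ('l', 'n', 'f') => mismatch, stop
LCP = "ked" (length 3)

3


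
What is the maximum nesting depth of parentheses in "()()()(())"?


Input: "()()()(())"
Tracking depth:
  Position 0 '(': depth becomes 1
  Position 1 ')': depth becomes 0
  Position 2 '(': depth becomes 1
  Position 3 ')': depth becomes 0
  Position 4 '(': depth becomes 1
  Position 5 ')': depth becomes 0
  Position 6 '(': depth becomes 1
  Position 7 '(': depth becomes 2
  Position 8 ')': depth becomes 1
  Position 9 ')': depth becomes 0
Maximum depth reached: 2

2


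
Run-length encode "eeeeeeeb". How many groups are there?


Input: eeeeeeeb
Scanning for consecutive runs:
  Group 1: 'e' x 7 (positions 0-6)
  Group 2: 'b' x 1 (positions 7-7)
Total groups: 2

2


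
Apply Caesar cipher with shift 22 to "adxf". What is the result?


Caesar cipher: shift "adxf" by 22
  'a' (pos 0) + 22 = pos 22 = 'w'
  'd' (pos 3) + 22 = pos 25 = 'z'
  'x' (pos 23) + 22 = pos 19 = 't'
  'f' (pos 5) + 22 = pos 1 = 'b'
Result: wztb

wztb


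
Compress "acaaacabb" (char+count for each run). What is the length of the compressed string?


Input: acaaacabb
Runs:
  'a' x 1 => "a1"
  'c' x 1 => "c1"
  'a' x 3 => "a3"
  'c' x 1 => "c1"
  'a' x 1 => "a1"
  'b' x 2 => "b2"
Compressed: "a1c1a3c1a1b2"
Compressed length: 12

12


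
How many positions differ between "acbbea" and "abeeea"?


Comparing "acbbea" and "abeeea" position by position:
  Position 0: 'a' vs 'a' => same
  Position 1: 'c' vs 'b' => DIFFER
  Position 2: 'b' vs 'e' => DIFFER
  Position 3: 'b' vs 'e' => DIFFER
  Position 4: 'e' vs 'e' => same
  Position 5: 'a' vs 'a' => same
Positions that differ: 3

3


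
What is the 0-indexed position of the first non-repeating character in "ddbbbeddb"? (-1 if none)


Input: ddbbbeddb
Character frequencies:
  'b': 4
  'd': 4
  'e': 1
Scanning left to right for freq == 1:
  Position 0 ('d'): freq=4, skip
  Position 1 ('d'): freq=4, skip
  Position 2 ('b'): freq=4, skip
  Position 3 ('b'): freq=4, skip
  Position 4 ('b'): freq=4, skip
  Position 5 ('e'): unique! => answer = 5

5


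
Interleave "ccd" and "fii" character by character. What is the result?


Interleaving "ccd" and "fii":
  Position 0: 'c' from first, 'f' from second => "cf"
  Position 1: 'c' from first, 'i' from second => "ci"
  Position 2: 'd' from first, 'i' from second => "di"
Result: cfcidi

cfcidi


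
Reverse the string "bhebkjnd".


Input: bhebkjnd
Reading characters right to left:
  Position 7: 'd'
  Position 6: 'n'
  Position 5: 'j'
  Position 4: 'k'
  Position 3: 'b'
  Position 2: 'e'
  Position 1: 'h'
  Position 0: 'b'
Reversed: dnjkbehb

dnjkbehb


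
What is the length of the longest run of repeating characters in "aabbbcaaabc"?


Input: "aabbbcaaabc"
Scanning for longest run:
  Position 1 ('a'): continues run of 'a', length=2
  Position 2 ('b'): new char, reset run to 1
  Position 3 ('b'): continues run of 'b', length=2
  Position 4 ('b'): continues run of 'b', length=3
  Position 5 ('c'): new char, reset run to 1
  Position 6 ('a'): new char, reset run to 1
  Position 7 ('a'): continues run of 'a', length=2
  Position 8 ('a'): continues run of 'a', length=3
  Position 9 ('b'): new char, reset run to 1
  Position 10 ('c'): new char, reset run to 1
Longest run: 'b' with length 3

3


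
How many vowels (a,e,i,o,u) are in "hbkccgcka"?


Input: hbkccgcka
Checking each character:
  'h' at position 0: consonant
  'b' at position 1: consonant
  'k' at position 2: consonant
  'c' at position 3: consonant
  'c' at position 4: consonant
  'g' at position 5: consonant
  'c' at position 6: consonant
  'k' at position 7: consonant
  'a' at position 8: vowel (running total: 1)
Total vowels: 1

1


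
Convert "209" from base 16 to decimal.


Input: "209" in base 16
Positional expansion:
  Digit '2' (value 2) x 16^2 = 512
  Digit '0' (value 0) x 16^1 = 0
  Digit '9' (value 9) x 16^0 = 9
Sum = 521

521


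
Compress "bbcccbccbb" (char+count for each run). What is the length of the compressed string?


Input: bbcccbccbb
Runs:
  'b' x 2 => "b2"
  'c' x 3 => "c3"
  'b' x 1 => "b1"
  'c' x 2 => "c2"
  'b' x 2 => "b2"
Compressed: "b2c3b1c2b2"
Compressed length: 10

10


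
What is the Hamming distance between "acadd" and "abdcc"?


Comparing "acadd" and "abdcc" position by position:
  Position 0: 'a' vs 'a' => same
  Position 1: 'c' vs 'b' => differ
  Position 2: 'a' vs 'd' => differ
  Position 3: 'd' vs 'c' => differ
  Position 4: 'd' vs 'c' => differ
Total differences (Hamming distance): 4

4


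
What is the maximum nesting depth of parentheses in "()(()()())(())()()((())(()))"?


Input: "()(()()())(())()()((())(()))"
Tracking depth:
  Position 0 '(': depth becomes 1
  Position 1 ')': depth becomes 0
  Position 2 '(': depth becomes 1
  Position 3 '(': depth becomes 2
  Position 4 ')': depth becomes 1
  Position 5 '(': depth becomes 2
  Position 6 ')': depth becomes 1
  Position 7 '(': depth becomes 2
  Position 8 ')': depth becomes 1
  Position 9 ')': depth becomes 0
  Position 10 '(': depth becomes 1
  Position 11 '(': depth becomes 2
  Position 12 ')': depth becomes 1
  Position 13 ')': depth becomes 0
  Position 14 '(': depth becomes 1
  Position 15 ')': depth becomes 0
  Position 16 '(': depth becomes 1
  Position 17 ')': depth becomes 0
  Position 18 '(': depth becomes 1
  Position 19 '(': depth becomes 2
  Position 20 '(': depth becomes 3
  Position 21 ')': depth becomes 2
  Position 22 ')': depth becomes 1
  Position 23 '(': depth becomes 2
  Position 24 '(': depth becomes 3
  Position 25 ')': depth becomes 2
  Position 26 ')': depth becomes 1
  Position 27 ')': depth becomes 0
Maximum depth reached: 3

3


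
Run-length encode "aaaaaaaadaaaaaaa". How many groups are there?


Input: aaaaaaaadaaaaaaa
Scanning for consecutive runs:
  Group 1: 'a' x 8 (positions 0-7)
  Group 2: 'd' x 1 (positions 8-8)
  Group 3: 'a' x 7 (positions 9-15)
Total groups: 3

3


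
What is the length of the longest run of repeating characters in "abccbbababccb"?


Input: "abccbbababccb"
Scanning for longest run:
  Position 1 ('b'): new char, reset run to 1
  Position 2 ('c'): new char, reset run to 1
  Position 3 ('c'): continues run of 'c', length=2
  Position 4 ('b'): new char, reset run to 1
  Position 5 ('b'): continues run of 'b', length=2
  Position 6 ('a'): new char, reset run to 1
  Position 7 ('b'): new char, reset run to 1
  Position 8 ('a'): new char, reset run to 1
  Position 9 ('b'): new char, reset run to 1
  Position 10 ('c'): new char, reset run to 1
  Position 11 ('c'): continues run of 'c', length=2
  Position 12 ('b'): new char, reset run to 1
Longest run: 'c' with length 2

2


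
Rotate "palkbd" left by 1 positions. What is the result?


Input: "palkbd", rotate left by 1
First 1 characters: "p"
Remaining characters: "alkbd"
Concatenate remaining + first: "alkbd" + "p" = "alkbdp"

alkbdp


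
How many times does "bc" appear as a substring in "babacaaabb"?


Searching for "bc" in "babacaaabb"
Scanning each position:
  Position 0: "ba" => no
  Position 1: "ab" => no
  Position 2: "ba" => no
  Position 3: "ac" => no
  Position 4: "ca" => no
  Position 5: "aa" => no
  Position 6: "aa" => no
  Position 7: "ab" => no
  Position 8: "bb" => no
Total occurrences: 0

0


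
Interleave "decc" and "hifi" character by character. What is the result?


Interleaving "decc" and "hifi":
  Position 0: 'd' from first, 'h' from second => "dh"
  Position 1: 'e' from first, 'i' from second => "ei"
  Position 2: 'c' from first, 'f' from second => "cf"
  Position 3: 'c' from first, 'i' from second => "ci"
Result: dheicfci

dheicfci


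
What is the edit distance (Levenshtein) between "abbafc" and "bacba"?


Computing edit distance: "abbafc" -> "bacba"
DP table:
           b    a    c    b    a
      0    1    2    3    4    5
  a   1    1    1    2    3    4
  b   2    1    2    2    2    3
  b   3    2    2    3    2    3
  a   4    3    2    3    3    2
  f   5    4    3    3    4    3
  c   6    5    4    3    4    4
Edit distance = dp[6][5] = 4

4


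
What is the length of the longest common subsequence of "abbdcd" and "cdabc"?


LCS of "abbdcd" and "cdabc"
DP table:
           c    d    a    b    c
      0    0    0    0    0    0
  a   0    0    0    1    1    1
  b   0    0    0    1    2    2
  b   0    0    0    1    2    2
  d   0    0    1    1    2    2
  c   0    1    1    1    2    3
  d   0    1    2    2    2    3
LCS length = dp[6][5] = 3

3


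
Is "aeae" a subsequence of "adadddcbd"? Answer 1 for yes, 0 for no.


Check if "aeae" is a subsequence of "adadddcbd"
Greedy scan:
  Position 0 ('a'): matches sub[0] = 'a'
  Position 1 ('d'): no match needed
  Position 2 ('a'): no match needed
  Position 3 ('d'): no match needed
  Position 4 ('d'): no match needed
  Position 5 ('d'): no match needed
  Position 6 ('c'): no match needed
  Position 7 ('b'): no match needed
  Position 8 ('d'): no match needed
Only matched 1/4 characters => not a subsequence

0


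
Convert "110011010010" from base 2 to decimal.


Input: "110011010010" in base 2
Positional expansion:
  Digit '1' (value 1) x 2^11 = 2048
  Digit '1' (value 1) x 2^10 = 1024
  Digit '0' (value 0) x 2^9 = 0
  Digit '0' (value 0) x 2^8 = 0
  Digit '1' (value 1) x 2^7 = 128
  Digit '1' (value 1) x 2^6 = 64
  Digit '0' (value 0) x 2^5 = 0
  Digit '1' (value 1) x 2^4 = 16
  Digit '0' (value 0) x 2^3 = 0
  Digit '0' (value 0) x 2^2 = 0
  Digit '1' (value 1) x 2^1 = 2
  Digit '0' (value 0) x 2^0 = 0
Sum = 3282

3282


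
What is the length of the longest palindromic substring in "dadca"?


Input: "dadca"
Checking substrings for palindromes:
  [0:3] "dad" (len 3) => palindrome
Longest palindromic substring: "dad" with length 3

3


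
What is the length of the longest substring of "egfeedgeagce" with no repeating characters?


Input: "egfeedgeagce"
Sliding window (track last position of each char):
  Position 0 ('e'): window [0,0] length 1 -- new best
  Position 1 ('g'): window [0,1] length 2 -- new best
  Position 2 ('f'): window [0,2] length 3 -- new best
  Position 3 ('e'): repeat (last at 0), move window start to 1
  Position 3 ('e'): window [1,3] length 3
  Position 4 ('e'): repeat (last at 3), move window start to 4
  Position 4 ('e'): window [4,4] length 1
  Position 5 ('d'): window [4,5] length 2
  Position 6 ('g'): window [4,6] length 3
  Position 7 ('e'): repeat (last at 4), move window start to 5
  Position 7 ('e'): window [5,7] length 3
  Position 8 ('a'): window [5,8] length 4 -- new best
  Position 9 ('g'): repeat (last at 6), move window start to 7
  Position 9 ('g'): window [7,9] length 3
  Position 10 ('c'): window [7,10] length 4
  Position 11 ('e'): repeat (last at 7), move window start to 8
  Position 11 ('e'): window [8,11] length 4
Longest substring with no repeats: "dgea" with length 4

4


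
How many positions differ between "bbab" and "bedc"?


Comparing "bbab" and "bedc" position by position:
  Position 0: 'b' vs 'b' => same
  Position 1: 'b' vs 'e' => DIFFER
  Position 2: 'a' vs 'd' => DIFFER
  Position 3: 'b' vs 'c' => DIFFER
Positions that differ: 3

3


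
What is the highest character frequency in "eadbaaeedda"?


Input: eadbaaeedda
Character counts:
  'a': 4
  'b': 1
  'd': 3
  'e': 3
Maximum frequency: 4

4


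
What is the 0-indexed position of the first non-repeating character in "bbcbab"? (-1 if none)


Input: bbcbab
Character frequencies:
  'a': 1
  'b': 4
  'c': 1
Scanning left to right for freq == 1:
  Position 0 ('b'): freq=4, skip
  Position 1 ('b'): freq=4, skip
  Position 2 ('c'): unique! => answer = 2

2


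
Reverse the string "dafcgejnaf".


Input: dafcgejnaf
Reading characters right to left:
  Position 9: 'f'
  Position 8: 'a'
  Position 7: 'n'
  Position 6: 'j'
  Position 5: 'e'
  Position 4: 'g'
  Position 3: 'c'
  Position 2: 'f'
  Position 1: 'a'
  Position 0: 'd'
Reversed: fanjegcfad

fanjegcfad


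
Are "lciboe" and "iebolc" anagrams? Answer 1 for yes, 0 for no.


Strings: "lciboe", "iebolc"
Sorted first:  bceilo
Sorted second: bceilo
Sorted forms match => anagrams

1


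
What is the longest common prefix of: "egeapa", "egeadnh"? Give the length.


Words: egeapa, egeadnh
  Position 0: all 'e' => match
  Position 1: all 'g' => match
  Position 2: all 'e' => match
  Position 3: all 'a' => match
  Position 4: ('p', 'd') => mismatch, stop
LCP = "egea" (length 4)

4


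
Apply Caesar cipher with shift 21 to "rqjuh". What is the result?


Caesar cipher: shift "rqjuh" by 21
  'r' (pos 17) + 21 = pos 12 = 'm'
  'q' (pos 16) + 21 = pos 11 = 'l'
  'j' (pos 9) + 21 = pos 4 = 'e'
  'u' (pos 20) + 21 = pos 15 = 'p'
  'h' (pos 7) + 21 = pos 2 = 'c'
Result: mlepc

mlepc


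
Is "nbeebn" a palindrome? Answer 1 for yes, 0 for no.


Input: nbeebn
Reversed: nbeebn
  Compare pos 0 ('n') with pos 5 ('n'): match
  Compare pos 1 ('b') with pos 4 ('b'): match
  Compare pos 2 ('e') with pos 3 ('e'): match
Result: palindrome

1


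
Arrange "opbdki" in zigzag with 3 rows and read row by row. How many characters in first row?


Zigzag "opbdki" into 3 rows:
Placing characters:
  'o' => row 0
  'p' => row 1
  'b' => row 2
  'd' => row 1
  'k' => row 0
  'i' => row 1
Rows:
  Row 0: "ok"
  Row 1: "pdi"
  Row 2: "b"
First row length: 2

2


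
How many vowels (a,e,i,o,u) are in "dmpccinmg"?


Input: dmpccinmg
Checking each character:
  'd' at position 0: consonant
  'm' at position 1: consonant
  'p' at position 2: consonant
  'c' at position 3: consonant
  'c' at position 4: consonant
  'i' at position 5: vowel (running total: 1)
  'n' at position 6: consonant
  'm' at position 7: consonant
  'g' at position 8: consonant
Total vowels: 1

1


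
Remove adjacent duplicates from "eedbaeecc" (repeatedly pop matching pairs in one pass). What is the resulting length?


Input: eedbaeecc
Stack-based adjacent duplicate removal:
  Read 'e': push. Stack: e
  Read 'e': matches stack top 'e' => pop. Stack: (empty)
  Read 'd': push. Stack: d
  Read 'b': push. Stack: db
  Read 'a': push. Stack: dba
  Read 'e': push. Stack: dbae
  Read 'e': matches stack top 'e' => pop. Stack: dba
  Read 'c': push. Stack: dbac
  Read 'c': matches stack top 'c' => pop. Stack: dba
Final stack: "dba" (length 3)

3
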